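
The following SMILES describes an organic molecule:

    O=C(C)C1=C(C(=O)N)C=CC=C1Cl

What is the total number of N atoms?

Scan the SMILES for N atoms (remember two-letter symbols like Cl and Br are single atoms).
Nitrogen count: 1.

1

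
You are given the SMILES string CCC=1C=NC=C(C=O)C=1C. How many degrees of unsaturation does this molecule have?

Molecular formula: C9H11NO.
DoU = (2C + 2 + N − H − X) / 2, where X is the halogen count and O/S are ignored.
    = (2·9 + 2 + 1 − 11 − 0) / 2 = 10 / 2 = 5.

5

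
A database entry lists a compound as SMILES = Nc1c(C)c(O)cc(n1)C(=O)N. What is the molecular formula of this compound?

Walk through each heavy atom and fill implicit hydrogens from standard valence (C 4, N 3, O 2, S 2, halogen 1); for lowercase aromatic atoms, an aromatic c carries 1 H when it has two neighbours and 0 H with three, and aromatic n carries 0 H:
  atom 1: N, bond orders sum to 1 (valence 3) → 2 H
  atom 2: aromatic c, 3 neighbours → 0 H
  atom 3: aromatic c, 3 neighbours → 0 H
  atom 4: C, bond orders sum to 1 (valence 4) → 3 H
  atom 5: aromatic c, 3 neighbours → 0 H
  atom 6: O, bond orders sum to 1 (valence 2) → 1 H
  atom 7: aromatic c, 2 neighbours → 1 H
  atom 8: aromatic c, 3 neighbours → 0 H
  atom 9: aromatic n, 2 neighbours → 0 H
  atom 10: C, bond orders sum to 4 (valence 4) → 0 H
  atom 11: O, bond orders sum to 2 (valence 2) → 0 H
  atom 12: N, bond orders sum to 1 (valence 3) → 2 H
Totals → C:7, H:9, N:3, O:2.

C7H9N3O2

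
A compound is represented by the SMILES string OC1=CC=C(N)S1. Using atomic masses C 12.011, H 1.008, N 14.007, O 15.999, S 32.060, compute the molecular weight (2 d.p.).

115.15 g/mol

First, the molecular formula is C4H5NOS (counting implicit H from valence).
  C: 4 × 12.011 = 48.044
  H: 5 × 1.008 = 5.040
  N: 1 × 14.007 = 14.007
  O: 1 × 15.999 = 15.999
  S: 1 × 32.060 = 32.060
Sum: 4×12.011 + 5×1.008 + 1×14.007 + 1×15.999 + 1×32.060 = 115.150 → 115.15 g/mol.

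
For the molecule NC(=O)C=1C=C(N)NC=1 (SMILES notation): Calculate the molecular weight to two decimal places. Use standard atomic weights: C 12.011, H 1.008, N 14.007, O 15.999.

First, the molecular formula is C5H7N3O (counting implicit H from valence).
  C: 5 × 12.011 = 60.055
  H: 7 × 1.008 = 7.056
  N: 3 × 14.007 = 42.021
  O: 1 × 15.999 = 15.999
Sum: 5×12.011 + 7×1.008 + 3×14.007 + 1×15.999 = 125.131 → 125.13 g/mol.

125.13 g/mol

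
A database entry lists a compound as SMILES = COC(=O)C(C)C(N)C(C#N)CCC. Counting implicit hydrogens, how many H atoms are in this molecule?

Walk through each heavy atom and fill implicit hydrogens from standard valence (C 4, N 3, O 2, S 2, halogen 1):
  atom 1: C, bond orders sum to 1 (valence 4) → 3 H
  atom 2: O, bond orders sum to 2 (valence 2) → 0 H
  atom 3: C, bond orders sum to 4 (valence 4) → 0 H
  atom 4: O, bond orders sum to 2 (valence 2) → 0 H
  atom 5: C, bond orders sum to 3 (valence 4) → 1 H
  atom 6: C, bond orders sum to 1 (valence 4) → 3 H
  atom 7: C, bond orders sum to 3 (valence 4) → 1 H
  atom 8: N, bond orders sum to 1 (valence 3) → 2 H
  atom 9: C, bond orders sum to 3 (valence 4) → 1 H
  atom 10: C, bond orders sum to 4 (valence 4) → 0 H
  atom 11: N, bond orders sum to 3 (valence 3) → 0 H
  atom 12: C, bond orders sum to 2 (valence 4) → 2 H
  atom 13: C, bond orders sum to 2 (valence 4) → 2 H
  atom 14: C, bond orders sum to 1 (valence 4) → 3 H
Total hydrogens: 18.

18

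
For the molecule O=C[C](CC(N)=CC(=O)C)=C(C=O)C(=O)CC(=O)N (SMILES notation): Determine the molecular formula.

Walk through each heavy atom and fill implicit hydrogens from standard valence (C 4, N 3, O 2, S 2, halogen 1):
  atom 1: O, bond orders sum to 2 (valence 2) → 0 H
  atom 2: C, bond orders sum to 3 (valence 4) → 1 H
  atom 3: C with explicit H count 0
  atom 4: C, bond orders sum to 2 (valence 4) → 2 H
  atom 5: C, bond orders sum to 4 (valence 4) → 0 H
  atom 6: N, bond orders sum to 1 (valence 3) → 2 H
  atom 7: C, bond orders sum to 3 (valence 4) → 1 H
  atom 8: C, bond orders sum to 4 (valence 4) → 0 H
  atom 9: O, bond orders sum to 2 (valence 2) → 0 H
  atom 10: C, bond orders sum to 1 (valence 4) → 3 H
  atom 11: C, bond orders sum to 4 (valence 4) → 0 H
  atom 12: C, bond orders sum to 3 (valence 4) → 1 H
  atom 13: O, bond orders sum to 2 (valence 2) → 0 H
  atom 14: C, bond orders sum to 4 (valence 4) → 0 H
  atom 15: O, bond orders sum to 2 (valence 2) → 0 H
  atom 16: C, bond orders sum to 2 (valence 4) → 2 H
  atom 17: C, bond orders sum to 4 (valence 4) → 0 H
  atom 18: O, bond orders sum to 2 (valence 2) → 0 H
  atom 19: N, bond orders sum to 1 (valence 3) → 2 H
Totals → C:12, H:14, N:2, O:5.
In Hill order: C12H14N2O5.

C12H14N2O5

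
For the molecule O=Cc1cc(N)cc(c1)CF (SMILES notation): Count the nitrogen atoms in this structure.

Scan the SMILES for N atoms (remember two-letter symbols like Cl and Br are single atoms).
Nitrogen count: 1.

1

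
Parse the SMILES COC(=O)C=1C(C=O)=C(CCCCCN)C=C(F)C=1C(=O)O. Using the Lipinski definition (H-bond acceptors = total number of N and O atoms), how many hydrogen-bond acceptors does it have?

N atoms: 1; O atoms: 5.
Lipinski HBA = 1 + 5 = 6.

6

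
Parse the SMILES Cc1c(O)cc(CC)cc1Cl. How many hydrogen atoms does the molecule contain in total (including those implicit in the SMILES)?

11

Walk through each heavy atom and fill implicit hydrogens from standard valence (C 4, N 3, O 2, S 2, halogen 1); for lowercase aromatic atoms, an aromatic c carries 1 H when it has two neighbours and 0 H with three, and aromatic n carries 0 H:
  atom 1: C, bond orders sum to 1 (valence 4) → 3 H
  atom 2: aromatic c, 3 neighbours → 0 H
  atom 3: aromatic c, 3 neighbours → 0 H
  atom 4: O, bond orders sum to 1 (valence 2) → 1 H
  atom 5: aromatic c, 2 neighbours → 1 H
  atom 6: aromatic c, 3 neighbours → 0 H
  atom 7: C, bond orders sum to 2 (valence 4) → 2 H
  atom 8: C, bond orders sum to 1 (valence 4) → 3 H
  atom 9: aromatic c, 2 neighbours → 1 H
  atom 10: aromatic c, 3 neighbours → 0 H
  atom 11: Cl (halogen, monovalent) → 0 H
Total hydrogens: 11.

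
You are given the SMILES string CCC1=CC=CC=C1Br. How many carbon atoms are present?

8

Count every carbon token in the SMILES (each C, including those in ring-closure positions and inside branches).
Carbon count: 8.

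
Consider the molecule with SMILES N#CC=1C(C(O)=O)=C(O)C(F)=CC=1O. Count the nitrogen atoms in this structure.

1

Scan the SMILES for N atoms (remember two-letter symbols like Cl and Br are single atoms).
Nitrogen count: 1.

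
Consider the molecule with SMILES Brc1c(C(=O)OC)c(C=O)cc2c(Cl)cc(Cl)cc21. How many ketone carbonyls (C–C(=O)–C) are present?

0

Scan the SMILES for the ketone motif — none present.
Groups that are present: 1 aldehyde, 1 ester.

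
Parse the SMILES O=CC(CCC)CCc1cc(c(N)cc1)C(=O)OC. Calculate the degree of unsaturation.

Molecular formula: C15H21NO3.
DoU = (2C + 2 + N − H − X) / 2, where X is the halogen count and O/S are ignored.
    = (2·15 + 2 + 1 − 21 − 0) / 2 = 12 / 2 = 6.

6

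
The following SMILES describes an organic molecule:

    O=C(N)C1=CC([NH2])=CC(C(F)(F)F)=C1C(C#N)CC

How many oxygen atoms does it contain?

1

Scan the SMILES for O atoms (remember two-letter symbols like Cl and Br are single atoms).
Oxygen count: 1.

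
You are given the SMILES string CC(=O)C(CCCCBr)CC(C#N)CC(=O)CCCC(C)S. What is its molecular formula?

C17H28BrNO2S

Walk through each heavy atom and fill implicit hydrogens from standard valence (C 4, N 3, O 2, S 2, halogen 1):
  atom 1: C, bond orders sum to 1 (valence 4) → 3 H
  atom 2: C, bond orders sum to 4 (valence 4) → 0 H
  atom 3: O, bond orders sum to 2 (valence 2) → 0 H
  atom 4: C, bond orders sum to 3 (valence 4) → 1 H
  atom 5: C, bond orders sum to 2 (valence 4) → 2 H
  atom 6: C, bond orders sum to 2 (valence 4) → 2 H
  atom 7: C, bond orders sum to 2 (valence 4) → 2 H
  atom 8: C, bond orders sum to 2 (valence 4) → 2 H
  atom 9: Br (halogen, monovalent) → 0 H
  atom 10: C, bond orders sum to 2 (valence 4) → 2 H
  atom 11: C, bond orders sum to 3 (valence 4) → 1 H
  atom 12: C, bond orders sum to 4 (valence 4) → 0 H
  atom 13: N, bond orders sum to 3 (valence 3) → 0 H
  atom 14: C, bond orders sum to 2 (valence 4) → 2 H
  atom 15: C, bond orders sum to 4 (valence 4) → 0 H
  atom 16: O, bond orders sum to 2 (valence 2) → 0 H
  atom 17: C, bond orders sum to 2 (valence 4) → 2 H
  atom 18: C, bond orders sum to 2 (valence 4) → 2 H
  atom 19: C, bond orders sum to 2 (valence 4) → 2 H
  atom 20: C, bond orders sum to 3 (valence 4) → 1 H
  atom 21: C, bond orders sum to 1 (valence 4) → 3 H
  atom 22: S, bond orders sum to 1 (valence 2) → 1 H
Totals → C:17, H:28, Br:1, N:1, O:2, S:1.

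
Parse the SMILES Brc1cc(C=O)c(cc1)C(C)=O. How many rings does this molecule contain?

1

In SMILES, each pair of matching ring-closure digits denotes one ring-closing bond; the number of such bonds equals the number of independent rings.
Ring-closure bonds here: 1.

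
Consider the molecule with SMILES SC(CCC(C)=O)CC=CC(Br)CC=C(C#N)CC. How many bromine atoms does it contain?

Scan the SMILES for Br atoms (remember two-letter symbols like Cl and Br are single atoms).
Bromine count: 1.

1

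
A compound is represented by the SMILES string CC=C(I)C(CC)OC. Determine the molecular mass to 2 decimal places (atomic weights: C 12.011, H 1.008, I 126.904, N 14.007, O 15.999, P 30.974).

240.08 g/mol

First, the molecular formula is C7H13IO (counting implicit H from valence).
  C: 7 × 12.011 = 84.077
  H: 13 × 1.008 = 13.104
  I: 1 × 126.904 = 126.904
  O: 1 × 15.999 = 15.999
Sum: 7×12.011 + 13×1.008 + 1×126.904 + 1×15.999 = 240.084 → 240.08 g/mol.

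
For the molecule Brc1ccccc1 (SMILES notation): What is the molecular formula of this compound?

Walk through each heavy atom and fill implicit hydrogens from standard valence (C 4, N 3, O 2, S 2, halogen 1); for lowercase aromatic atoms, an aromatic c carries 1 H when it has two neighbours and 0 H with three, and aromatic n carries 0 H:
  atom 1: Br (halogen, monovalent) → 0 H
  atom 2: aromatic c, 3 neighbours → 0 H
  atom 3: aromatic c, 2 neighbours → 1 H
  atom 4: aromatic c, 2 neighbours → 1 H
  atom 5: aromatic c, 2 neighbours → 1 H
  atom 6: aromatic c, 2 neighbours → 1 H
  atom 7: aromatic c, 2 neighbours → 1 H
Totals → C:6, H:5, Br:1.
In Hill order: C6H5Br.

C6H5Br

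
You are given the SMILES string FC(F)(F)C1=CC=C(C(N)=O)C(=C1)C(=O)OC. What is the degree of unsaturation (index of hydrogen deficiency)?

6

Degree of unsaturation = (number of rings) + (number of π bonds).
Ring closures in the SMILES: 1.
π bonds: 5 double bonds (each 1 DoU) → 5 DoU from unsaturation.
Total DoU = 1 + 5 = 6.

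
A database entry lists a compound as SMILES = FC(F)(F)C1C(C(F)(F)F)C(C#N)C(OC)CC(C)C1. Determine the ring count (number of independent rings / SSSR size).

In SMILES, each pair of matching ring-closure digits denotes one ring-closing bond; the number of such bonds equals the number of independent rings.
Ring-closure bonds here: 1.

1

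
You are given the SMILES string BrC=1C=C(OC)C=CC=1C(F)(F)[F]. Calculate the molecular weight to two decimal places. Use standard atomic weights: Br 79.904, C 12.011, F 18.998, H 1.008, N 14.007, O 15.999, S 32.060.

First, the molecular formula is C8H6BrF3O (counting implicit H from valence).
  Br: 1 × 79.904 = 79.904
  C: 8 × 12.011 = 96.088
  F: 3 × 18.998 = 56.994
  H: 6 × 1.008 = 6.048
  O: 1 × 15.999 = 15.999
Sum: 1×79.904 + 8×12.011 + 3×18.998 + 6×1.008 + 1×15.999 = 255.033 → 255.03 g/mol.

255.03 g/mol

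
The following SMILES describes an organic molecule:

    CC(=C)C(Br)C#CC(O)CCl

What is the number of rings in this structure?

In SMILES, each pair of matching ring-closure digits denotes one ring-closing bond; the number of such bonds equals the number of independent rings.
Ring-closure bonds here: 0.

0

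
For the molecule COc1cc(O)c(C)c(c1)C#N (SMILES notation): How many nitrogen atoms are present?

Scan the SMILES for N atoms (remember two-letter symbols like Cl and Br are single atoms).
Nitrogen count: 1.

1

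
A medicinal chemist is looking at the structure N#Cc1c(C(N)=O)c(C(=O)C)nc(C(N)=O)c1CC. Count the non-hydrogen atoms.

Every atom symbol written in the SMILES (organic subset) is one heavy atom; implicit H are not written.
Heavy atoms by element → C:12, N:4, O:3.
Total: 19.

19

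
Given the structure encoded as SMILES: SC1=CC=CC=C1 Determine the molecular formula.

C6H6S

Walk through each heavy atom and fill implicit hydrogens from standard valence (C 4, N 3, O 2, S 2, halogen 1):
  atom 1: S, bond orders sum to 1 (valence 2) → 1 H
  atom 2: C, bond orders sum to 4 (valence 4) → 0 H
  atom 3: C, bond orders sum to 3 (valence 4) → 1 H
  atom 4: C, bond orders sum to 3 (valence 4) → 1 H
  atom 5: C, bond orders sum to 3 (valence 4) → 1 H
  atom 6: C, bond orders sum to 3 (valence 4) → 1 H
  atom 7: C, bond orders sum to 3 (valence 4) → 1 H
Totals → C:6, H:6, S:1.
In Hill order: C6H6S.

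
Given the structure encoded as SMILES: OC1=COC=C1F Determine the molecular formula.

Walk through each heavy atom and fill implicit hydrogens from standard valence (C 4, N 3, O 2, S 2, halogen 1):
  atom 1: O, bond orders sum to 1 (valence 2) → 1 H
  atom 2: C, bond orders sum to 4 (valence 4) → 0 H
  atom 3: C, bond orders sum to 3 (valence 4) → 1 H
  atom 4: O, bond orders sum to 2 (valence 2) → 0 H
  atom 5: C, bond orders sum to 3 (valence 4) → 1 H
  atom 6: C, bond orders sum to 4 (valence 4) → 0 H
  atom 7: F (halogen, monovalent) → 0 H
Totals → C:4, H:3, F:1, O:2.
In Hill order: C4H3FO2.

C4H3FO2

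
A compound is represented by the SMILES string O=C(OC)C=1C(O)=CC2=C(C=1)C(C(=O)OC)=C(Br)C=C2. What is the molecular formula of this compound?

C14H11BrO5

Walk through each heavy atom and fill implicit hydrogens from standard valence (C 4, N 3, O 2, S 2, halogen 1):
  atom 1: O, bond orders sum to 2 (valence 2) → 0 H
  atom 2: C, bond orders sum to 4 (valence 4) → 0 H
  atom 3: O, bond orders sum to 2 (valence 2) → 0 H
  atom 4: C, bond orders sum to 1 (valence 4) → 3 H
  atom 5: C, bond orders sum to 4 (valence 4) → 0 H
  atom 6: C, bond orders sum to 4 (valence 4) → 0 H
  atom 7: O, bond orders sum to 1 (valence 2) → 1 H
  atom 8: C, bond orders sum to 3 (valence 4) → 1 H
  atom 9: C, bond orders sum to 4 (valence 4) → 0 H
  atom 10: C, bond orders sum to 4 (valence 4) → 0 H
  atom 11: C, bond orders sum to 3 (valence 4) → 1 H
  atom 12: C, bond orders sum to 4 (valence 4) → 0 H
  atom 13: C, bond orders sum to 4 (valence 4) → 0 H
  atom 14: O, bond orders sum to 2 (valence 2) → 0 H
  atom 15: O, bond orders sum to 2 (valence 2) → 0 H
  atom 16: C, bond orders sum to 1 (valence 4) → 3 H
  atom 17: C, bond orders sum to 4 (valence 4) → 0 H
  atom 18: Br (halogen, monovalent) → 0 H
  atom 19: C, bond orders sum to 3 (valence 4) → 1 H
  atom 20: C, bond orders sum to 3 (valence 4) → 1 H
Totals → C:14, H:11, Br:1, O:5.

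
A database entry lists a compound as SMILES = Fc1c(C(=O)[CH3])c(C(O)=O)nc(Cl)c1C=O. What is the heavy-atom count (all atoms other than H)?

16

Every atom symbol written in the SMILES (organic subset) is one heavy atom; implicit H are not written.
Heavy atoms by element → C:9, Cl:1, F:1, N:1, O:4.
Total: 16.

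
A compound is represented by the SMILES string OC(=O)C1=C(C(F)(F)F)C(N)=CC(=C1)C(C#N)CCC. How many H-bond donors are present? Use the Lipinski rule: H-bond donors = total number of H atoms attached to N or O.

3

Donors: find every N or O and count the H atoms it carries.
  atom 1 (O): bond orders sum to 1 → 1 H
  atom 3 (O): bond orders sum to 2 → 0 H
  atom 11 (N): bond orders sum to 1 → 2 H
  atom 17 (N): bond orders sum to 3 → 0 H
Lipinski HBD = 3.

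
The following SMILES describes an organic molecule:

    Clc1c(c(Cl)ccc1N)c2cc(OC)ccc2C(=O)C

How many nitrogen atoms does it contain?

1

Scan the SMILES for N atoms (remember two-letter symbols like Cl and Br are single atoms).
Nitrogen count: 1.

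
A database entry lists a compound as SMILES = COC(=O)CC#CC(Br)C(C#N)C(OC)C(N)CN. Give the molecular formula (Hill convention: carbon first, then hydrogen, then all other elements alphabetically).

Walk through each heavy atom and fill implicit hydrogens from standard valence (C 4, N 3, O 2, S 2, halogen 1):
  atom 1: C, bond orders sum to 1 (valence 4) → 3 H
  atom 2: O, bond orders sum to 2 (valence 2) → 0 H
  atom 3: C, bond orders sum to 4 (valence 4) → 0 H
  atom 4: O, bond orders sum to 2 (valence 2) → 0 H
  atom 5: C, bond orders sum to 2 (valence 4) → 2 H
  atom 6: C, bond orders sum to 4 (valence 4) → 0 H
  atom 7: C, bond orders sum to 4 (valence 4) → 0 H
  atom 8: C, bond orders sum to 3 (valence 4) → 1 H
  atom 9: Br (halogen, monovalent) → 0 H
  atom 10: C, bond orders sum to 3 (valence 4) → 1 H
  atom 11: C, bond orders sum to 4 (valence 4) → 0 H
  atom 12: N, bond orders sum to 3 (valence 3) → 0 H
  atom 13: C, bond orders sum to 3 (valence 4) → 1 H
  atom 14: O, bond orders sum to 2 (valence 2) → 0 H
  atom 15: C, bond orders sum to 1 (valence 4) → 3 H
  atom 16: C, bond orders sum to 3 (valence 4) → 1 H
  atom 17: N, bond orders sum to 1 (valence 3) → 2 H
  atom 18: C, bond orders sum to 2 (valence 4) → 2 H
  atom 19: N, bond orders sum to 1 (valence 3) → 2 H
Totals → C:12, H:18, Br:1, N:3, O:3.
In Hill order: C12H18BrN3O3.

C12H18BrN3O3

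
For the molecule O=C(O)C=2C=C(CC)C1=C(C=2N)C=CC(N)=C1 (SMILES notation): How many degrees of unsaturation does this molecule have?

Molecular formula: C13H14N2O2.
DoU = (2C + 2 + N − H − X) / 2, where X is the halogen count and O/S are ignored.
    = (2·13 + 2 + 2 − 14 − 0) / 2 = 16 / 2 = 8.

8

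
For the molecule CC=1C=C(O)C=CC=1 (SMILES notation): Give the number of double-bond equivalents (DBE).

4

Molecular formula: C7H8O.
DoU = (2C + 2 + N − H − X) / 2, where X is the halogen count and O/S are ignored.
    = (2·7 + 2 + 0 − 8 − 0) / 2 = 8 / 2 = 4.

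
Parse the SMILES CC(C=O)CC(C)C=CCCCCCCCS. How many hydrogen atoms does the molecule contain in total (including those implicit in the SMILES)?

Walk through each heavy atom and fill implicit hydrogens from standard valence (C 4, N 3, O 2, S 2, halogen 1):
  atom 1: C, bond orders sum to 1 (valence 4) → 3 H
  atom 2: C, bond orders sum to 3 (valence 4) → 1 H
  atom 3: C, bond orders sum to 3 (valence 4) → 1 H
  atom 4: O, bond orders sum to 2 (valence 2) → 0 H
  atom 5: C, bond orders sum to 2 (valence 4) → 2 H
  atom 6: C, bond orders sum to 3 (valence 4) → 1 H
  atom 7: C, bond orders sum to 1 (valence 4) → 3 H
  atom 8: C, bond orders sum to 3 (valence 4) → 1 H
  atom 9: C, bond orders sum to 3 (valence 4) → 1 H
  atom 10: C, bond orders sum to 2 (valence 4) → 2 H
  atom 11: C, bond orders sum to 2 (valence 4) → 2 H
  atom 12: C, bond orders sum to 2 (valence 4) → 2 H
  atom 13: C, bond orders sum to 2 (valence 4) → 2 H
  atom 14: C, bond orders sum to 2 (valence 4) → 2 H
  atom 15: C, bond orders sum to 2 (valence 4) → 2 H
  atom 16: C, bond orders sum to 2 (valence 4) → 2 H
  atom 17: S, bond orders sum to 1 (valence 2) → 1 H
Total hydrogens: 28.

28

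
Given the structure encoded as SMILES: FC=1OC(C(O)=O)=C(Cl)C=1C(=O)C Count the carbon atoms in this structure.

7

Count every carbon token in the SMILES (each C, including those in ring-closure positions and inside branches).
Carbon count: 7.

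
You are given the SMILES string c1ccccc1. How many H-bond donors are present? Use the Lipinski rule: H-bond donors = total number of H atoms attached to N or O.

Donors: find every N or O and count the H atoms it carries.
  (no N or O atoms present)
Lipinski HBD = 0.

0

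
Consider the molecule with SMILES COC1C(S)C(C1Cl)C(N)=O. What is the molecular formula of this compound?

C6H10ClNO2S

Walk through each heavy atom and fill implicit hydrogens from standard valence (C 4, N 3, O 2, S 2, halogen 1):
  atom 1: C, bond orders sum to 1 (valence 4) → 3 H
  atom 2: O, bond orders sum to 2 (valence 2) → 0 H
  atom 3: C, bond orders sum to 3 (valence 4) → 1 H
  atom 4: C, bond orders sum to 3 (valence 4) → 1 H
  atom 5: S, bond orders sum to 1 (valence 2) → 1 H
  atom 6: C, bond orders sum to 3 (valence 4) → 1 H
  atom 7: C, bond orders sum to 3 (valence 4) → 1 H
  atom 8: Cl (halogen, monovalent) → 0 H
  atom 9: C, bond orders sum to 4 (valence 4) → 0 H
  atom 10: N, bond orders sum to 1 (valence 3) → 2 H
  atom 11: O, bond orders sum to 2 (valence 2) → 0 H
Totals → C:6, H:10, Cl:1, N:1, O:2, S:1.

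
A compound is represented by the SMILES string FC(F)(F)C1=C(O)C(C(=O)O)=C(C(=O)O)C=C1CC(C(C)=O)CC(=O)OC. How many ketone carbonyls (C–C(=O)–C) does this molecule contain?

1

The ketone motif appears at heavy-atom position 20 in the SMILES.
Other groups present: 2 carboxylic acid, 1 ester, 1 hydroxyl.
Ketone count: 1.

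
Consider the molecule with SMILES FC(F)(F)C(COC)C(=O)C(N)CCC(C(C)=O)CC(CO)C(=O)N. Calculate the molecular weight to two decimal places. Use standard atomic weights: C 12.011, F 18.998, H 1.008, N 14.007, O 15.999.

First, the molecular formula is C15H25F3N2O5 (counting implicit H from valence).
  C: 15 × 12.011 = 180.165
  F: 3 × 18.998 = 56.994
  H: 25 × 1.008 = 25.200
  N: 2 × 14.007 = 28.014
  O: 5 × 15.999 = 79.995
Sum: 15×12.011 + 3×18.998 + 25×1.008 + 2×14.007 + 5×15.999 = 370.368 → 370.37 g/mol.

370.37 g/mol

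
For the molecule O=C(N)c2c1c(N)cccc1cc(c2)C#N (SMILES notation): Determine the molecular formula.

C12H9N3O

Walk through each heavy atom and fill implicit hydrogens from standard valence (C 4, N 3, O 2, S 2, halogen 1); for lowercase aromatic atoms, an aromatic c carries 1 H when it has two neighbours and 0 H with three, and aromatic n carries 0 H:
  atom 1: O, bond orders sum to 2 (valence 2) → 0 H
  atom 2: C, bond orders sum to 4 (valence 4) → 0 H
  atom 3: N, bond orders sum to 1 (valence 3) → 2 H
  atom 4: aromatic c, 3 neighbours → 0 H
  atom 5: aromatic c, 3 neighbours → 0 H
  atom 6: aromatic c, 3 neighbours → 0 H
  atom 7: N, bond orders sum to 1 (valence 3) → 2 H
  atom 8: aromatic c, 2 neighbours → 1 H
  atom 9: aromatic c, 2 neighbours → 1 H
  atom 10: aromatic c, 2 neighbours → 1 H
  atom 11: aromatic c, 3 neighbours → 0 H
  atom 12: aromatic c, 2 neighbours → 1 H
  atom 13: aromatic c, 3 neighbours → 0 H
  atom 14: aromatic c, 2 neighbours → 1 H
  atom 15: C, bond orders sum to 4 (valence 4) → 0 H
  atom 16: N, bond orders sum to 3 (valence 3) → 0 H
Totals → C:12, H:9, N:3, O:1.
In Hill order: C12H9N3O.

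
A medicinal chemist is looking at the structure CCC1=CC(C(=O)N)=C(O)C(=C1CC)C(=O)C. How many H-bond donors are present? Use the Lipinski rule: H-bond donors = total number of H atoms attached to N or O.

3

Donors: find every N or O and count the H atoms it carries.
  atom 7 (O): bond orders sum to 2 → 0 H
  atom 8 (N): bond orders sum to 1 → 2 H
  atom 10 (O): bond orders sum to 1 → 1 H
  atom 16 (O): bond orders sum to 2 → 0 H
Lipinski HBD = 3.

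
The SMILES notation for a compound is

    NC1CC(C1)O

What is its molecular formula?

Walk through each heavy atom and fill implicit hydrogens from standard valence (C 4, N 3, O 2, S 2, halogen 1):
  atom 1: N, bond orders sum to 1 (valence 3) → 2 H
  atom 2: C, bond orders sum to 3 (valence 4) → 1 H
  atom 3: C, bond orders sum to 2 (valence 4) → 2 H
  atom 4: C, bond orders sum to 3 (valence 4) → 1 H
  atom 5: C, bond orders sum to 2 (valence 4) → 2 H
  atom 6: O, bond orders sum to 1 (valence 2) → 1 H
Totals → C:4, H:9, N:1, O:1.
In Hill order: C4H9NO.

C4H9NO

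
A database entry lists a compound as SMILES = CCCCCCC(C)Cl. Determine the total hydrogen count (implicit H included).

Walk through each heavy atom and fill implicit hydrogens from standard valence (C 4, N 3, O 2, S 2, halogen 1):
  atom 1: C, bond orders sum to 1 (valence 4) → 3 H
  atom 2: C, bond orders sum to 2 (valence 4) → 2 H
  atom 3: C, bond orders sum to 2 (valence 4) → 2 H
  atom 4: C, bond orders sum to 2 (valence 4) → 2 H
  atom 5: C, bond orders sum to 2 (valence 4) → 2 H
  atom 6: C, bond orders sum to 2 (valence 4) → 2 H
  atom 7: C, bond orders sum to 3 (valence 4) → 1 H
  atom 8: C, bond orders sum to 1 (valence 4) → 3 H
  atom 9: Cl (halogen, monovalent) → 0 H
Total hydrogens: 17.

17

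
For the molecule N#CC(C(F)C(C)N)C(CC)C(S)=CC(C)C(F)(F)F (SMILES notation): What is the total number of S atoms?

Scan the SMILES for S atoms (remember two-letter symbols like Cl and Br are single atoms).
Sulfur count: 1.

1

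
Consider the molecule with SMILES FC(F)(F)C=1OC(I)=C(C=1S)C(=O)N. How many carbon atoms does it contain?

Count every carbon token in the SMILES (each C, including those in ring-closure positions and inside branches).
Carbon count: 6.

6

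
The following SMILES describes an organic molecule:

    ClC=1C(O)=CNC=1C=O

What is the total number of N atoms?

1

Scan the SMILES for N atoms (remember two-letter symbols like Cl and Br are single atoms).
Nitrogen count: 1.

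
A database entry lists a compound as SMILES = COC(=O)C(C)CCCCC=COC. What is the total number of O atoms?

3

Scan the SMILES for O atoms (remember two-letter symbols like Cl and Br are single atoms).
Oxygen count: 3.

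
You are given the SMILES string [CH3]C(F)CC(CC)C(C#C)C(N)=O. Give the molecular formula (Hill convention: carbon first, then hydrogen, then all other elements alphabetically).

C10H16FNO

Walk through each heavy atom and fill implicit hydrogens from standard valence (C 4, N 3, O 2, S 2, halogen 1):
  atom 1: C with explicit H count 3
  atom 2: C, bond orders sum to 3 (valence 4) → 1 H
  atom 3: F (halogen, monovalent) → 0 H
  atom 4: C, bond orders sum to 2 (valence 4) → 2 H
  atom 5: C, bond orders sum to 3 (valence 4) → 1 H
  atom 6: C, bond orders sum to 2 (valence 4) → 2 H
  atom 7: C, bond orders sum to 1 (valence 4) → 3 H
  atom 8: C, bond orders sum to 3 (valence 4) → 1 H
  atom 9: C, bond orders sum to 4 (valence 4) → 0 H
  atom 10: C, bond orders sum to 3 (valence 4) → 1 H
  atom 11: C, bond orders sum to 4 (valence 4) → 0 H
  atom 12: N, bond orders sum to 1 (valence 3) → 2 H
  atom 13: O, bond orders sum to 2 (valence 2) → 0 H
Totals → C:10, H:16, F:1, N:1, O:1.
In Hill order: C10H16FNO.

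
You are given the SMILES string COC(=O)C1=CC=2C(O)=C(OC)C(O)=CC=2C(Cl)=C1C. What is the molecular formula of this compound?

Walk through each heavy atom and fill implicit hydrogens from standard valence (C 4, N 3, O 2, S 2, halogen 1):
  atom 1: C, bond orders sum to 1 (valence 4) → 3 H
  atom 2: O, bond orders sum to 2 (valence 2) → 0 H
  atom 3: C, bond orders sum to 4 (valence 4) → 0 H
  atom 4: O, bond orders sum to 2 (valence 2) → 0 H
  atom 5: C, bond orders sum to 4 (valence 4) → 0 H
  atom 6: C, bond orders sum to 3 (valence 4) → 1 H
  atom 7: C, bond orders sum to 4 (valence 4) → 0 H
  atom 8: C, bond orders sum to 4 (valence 4) → 0 H
  atom 9: O, bond orders sum to 1 (valence 2) → 1 H
  atom 10: C, bond orders sum to 4 (valence 4) → 0 H
  atom 11: O, bond orders sum to 2 (valence 2) → 0 H
  atom 12: C, bond orders sum to 1 (valence 4) → 3 H
  atom 13: C, bond orders sum to 4 (valence 4) → 0 H
  atom 14: O, bond orders sum to 1 (valence 2) → 1 H
  atom 15: C, bond orders sum to 3 (valence 4) → 1 H
  atom 16: C, bond orders sum to 4 (valence 4) → 0 H
  atom 17: C, bond orders sum to 4 (valence 4) → 0 H
  atom 18: Cl (halogen, monovalent) → 0 H
  atom 19: C, bond orders sum to 4 (valence 4) → 0 H
  atom 20: C, bond orders sum to 1 (valence 4) → 3 H
Totals → C:14, H:13, Cl:1, O:5.

C14H13ClO5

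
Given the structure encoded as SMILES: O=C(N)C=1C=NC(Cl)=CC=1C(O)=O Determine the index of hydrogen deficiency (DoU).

Molecular formula: C7H5ClN2O3.
DoU = (2C + 2 + N − H − X) / 2, where X is the halogen count and O/S are ignored.
    = (2·7 + 2 + 2 − 5 − 1) / 2 = 12 / 2 = 6.

6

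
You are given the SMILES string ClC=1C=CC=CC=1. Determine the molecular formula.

C6H5Cl

Walk through each heavy atom and fill implicit hydrogens from standard valence (C 4, N 3, O 2, S 2, halogen 1):
  atom 1: Cl (halogen, monovalent) → 0 H
  atom 2: C, bond orders sum to 4 (valence 4) → 0 H
  atom 3: C, bond orders sum to 3 (valence 4) → 1 H
  atom 4: C, bond orders sum to 3 (valence 4) → 1 H
  atom 5: C, bond orders sum to 3 (valence 4) → 1 H
  atom 6: C, bond orders sum to 3 (valence 4) → 1 H
  atom 7: C, bond orders sum to 3 (valence 4) → 1 H
Totals → C:6, H:5, Cl:1.
In Hill order: C6H5Cl.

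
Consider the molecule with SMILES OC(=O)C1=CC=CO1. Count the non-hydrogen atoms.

Every atom symbol written in the SMILES (organic subset) is one heavy atom; implicit H are not written.
Heavy atoms by element → C:5, O:3.
Total: 8.

8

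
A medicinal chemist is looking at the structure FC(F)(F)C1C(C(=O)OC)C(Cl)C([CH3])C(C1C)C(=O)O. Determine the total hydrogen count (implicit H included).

Walk through each heavy atom and fill implicit hydrogens from standard valence (C 4, N 3, O 2, S 2, halogen 1):
  atom 1: F (halogen, monovalent) → 0 H
  atom 2: C, bond orders sum to 4 (valence 4) → 0 H
  atom 3: F (halogen, monovalent) → 0 H
  atom 4: F (halogen, monovalent) → 0 H
  atom 5: C, bond orders sum to 3 (valence 4) → 1 H
  atom 6: C, bond orders sum to 3 (valence 4) → 1 H
  atom 7: C, bond orders sum to 4 (valence 4) → 0 H
  atom 8: O, bond orders sum to 2 (valence 2) → 0 H
  atom 9: O, bond orders sum to 2 (valence 2) → 0 H
  atom 10: C, bond orders sum to 1 (valence 4) → 3 H
  atom 11: C, bond orders sum to 3 (valence 4) → 1 H
  atom 12: Cl (halogen, monovalent) → 0 H
  atom 13: C, bond orders sum to 3 (valence 4) → 1 H
  atom 14: C with explicit H count 3
  atom 15: C, bond orders sum to 3 (valence 4) → 1 H
  atom 16: C, bond orders sum to 3 (valence 4) → 1 H
  atom 17: C, bond orders sum to 1 (valence 4) → 3 H
  atom 18: C, bond orders sum to 4 (valence 4) → 0 H
  atom 19: O, bond orders sum to 2 (valence 2) → 0 H
  atom 20: O, bond orders sum to 1 (valence 2) → 1 H
Total hydrogens: 16.

16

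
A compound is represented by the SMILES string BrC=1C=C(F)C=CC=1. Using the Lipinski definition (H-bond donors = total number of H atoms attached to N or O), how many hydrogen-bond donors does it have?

Donors: find every N or O and count the H atoms it carries.
  (no N or O atoms present)
Lipinski HBD = 0.

0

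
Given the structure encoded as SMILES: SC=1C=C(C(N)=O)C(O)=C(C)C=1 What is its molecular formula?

Walk through each heavy atom and fill implicit hydrogens from standard valence (C 4, N 3, O 2, S 2, halogen 1):
  atom 1: S, bond orders sum to 1 (valence 2) → 1 H
  atom 2: C, bond orders sum to 4 (valence 4) → 0 H
  atom 3: C, bond orders sum to 3 (valence 4) → 1 H
  atom 4: C, bond orders sum to 4 (valence 4) → 0 H
  atom 5: C, bond orders sum to 4 (valence 4) → 0 H
  atom 6: N, bond orders sum to 1 (valence 3) → 2 H
  atom 7: O, bond orders sum to 2 (valence 2) → 0 H
  atom 8: C, bond orders sum to 4 (valence 4) → 0 H
  atom 9: O, bond orders sum to 1 (valence 2) → 1 H
  atom 10: C, bond orders sum to 4 (valence 4) → 0 H
  atom 11: C, bond orders sum to 1 (valence 4) → 3 H
  atom 12: C, bond orders sum to 3 (valence 4) → 1 H
Totals → C:8, H:9, N:1, O:2, S:1.

C8H9NO2S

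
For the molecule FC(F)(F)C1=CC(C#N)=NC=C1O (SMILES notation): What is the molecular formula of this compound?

Walk through each heavy atom and fill implicit hydrogens from standard valence (C 4, N 3, O 2, S 2, halogen 1):
  atom 1: F (halogen, monovalent) → 0 H
  atom 2: C, bond orders sum to 4 (valence 4) → 0 H
  atom 3: F (halogen, monovalent) → 0 H
  atom 4: F (halogen, monovalent) → 0 H
  atom 5: C, bond orders sum to 4 (valence 4) → 0 H
  atom 6: C, bond orders sum to 3 (valence 4) → 1 H
  atom 7: C, bond orders sum to 4 (valence 4) → 0 H
  atom 8: C, bond orders sum to 4 (valence 4) → 0 H
  atom 9: N, bond orders sum to 3 (valence 3) → 0 H
  atom 10: N, bond orders sum to 3 (valence 3) → 0 H
  atom 11: C, bond orders sum to 3 (valence 4) → 1 H
  atom 12: C, bond orders sum to 4 (valence 4) → 0 H
  atom 13: O, bond orders sum to 1 (valence 2) → 1 H
Totals → C:7, H:3, F:3, N:2, O:1.

C7H3F3N2O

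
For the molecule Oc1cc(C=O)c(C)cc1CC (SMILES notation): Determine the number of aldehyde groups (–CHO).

The aldehyde motif appears at heavy-atom position 5 in the SMILES.
Other groups present: 1 hydroxyl.
Aldehyde count: 1.

1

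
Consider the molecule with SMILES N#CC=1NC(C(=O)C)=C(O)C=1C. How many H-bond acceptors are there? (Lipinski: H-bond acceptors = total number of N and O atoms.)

N atoms: 2; O atoms: 2.
Lipinski HBA = 2 + 2 = 4.

4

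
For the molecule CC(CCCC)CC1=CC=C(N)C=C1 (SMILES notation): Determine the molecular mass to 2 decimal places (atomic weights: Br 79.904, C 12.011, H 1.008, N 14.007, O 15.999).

191.32 g/mol

First, the molecular formula is C13H21N (counting implicit H from valence).
  C: 13 × 12.011 = 156.143
  H: 21 × 1.008 = 21.168
  N: 1 × 14.007 = 14.007
Sum: 13×12.011 + 21×1.008 + 1×14.007 = 191.318 → 191.32 g/mol.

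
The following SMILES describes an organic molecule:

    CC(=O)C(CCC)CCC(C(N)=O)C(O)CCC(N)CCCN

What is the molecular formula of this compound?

Walk through each heavy atom and fill implicit hydrogens from standard valence (C 4, N 3, O 2, S 2, halogen 1):
  atom 1: C, bond orders sum to 1 (valence 4) → 3 H
  atom 2: C, bond orders sum to 4 (valence 4) → 0 H
  atom 3: O, bond orders sum to 2 (valence 2) → 0 H
  atom 4: C, bond orders sum to 3 (valence 4) → 1 H
  atom 5: C, bond orders sum to 2 (valence 4) → 2 H
  atom 6: C, bond orders sum to 2 (valence 4) → 2 H
  atom 7: C, bond orders sum to 1 (valence 4) → 3 H
  atom 8: C, bond orders sum to 2 (valence 4) → 2 H
  atom 9: C, bond orders sum to 2 (valence 4) → 2 H
  atom 10: C, bond orders sum to 3 (valence 4) → 1 H
  atom 11: C, bond orders sum to 4 (valence 4) → 0 H
  atom 12: N, bond orders sum to 1 (valence 3) → 2 H
  atom 13: O, bond orders sum to 2 (valence 2) → 0 H
  atom 14: C, bond orders sum to 3 (valence 4) → 1 H
  atom 15: O, bond orders sum to 1 (valence 2) → 1 H
  atom 16: C, bond orders sum to 2 (valence 4) → 2 H
  atom 17: C, bond orders sum to 2 (valence 4) → 2 H
  atom 18: C, bond orders sum to 3 (valence 4) → 1 H
  atom 19: N, bond orders sum to 1 (valence 3) → 2 H
  atom 20: C, bond orders sum to 2 (valence 4) → 2 H
  atom 21: C, bond orders sum to 2 (valence 4) → 2 H
  atom 22: C, bond orders sum to 2 (valence 4) → 2 H
  atom 23: N, bond orders sum to 1 (valence 3) → 2 H
Totals → C:17, H:35, N:3, O:3.

C17H35N3O3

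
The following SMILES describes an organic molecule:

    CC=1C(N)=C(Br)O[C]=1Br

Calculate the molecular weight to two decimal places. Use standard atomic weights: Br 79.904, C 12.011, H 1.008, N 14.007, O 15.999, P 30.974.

254.91 g/mol

First, the molecular formula is C5H5Br2NO (counting implicit H from valence).
  Br: 2 × 79.904 = 159.808
  C: 5 × 12.011 = 60.055
  H: 5 × 1.008 = 5.040
  N: 1 × 14.007 = 14.007
  O: 1 × 15.999 = 15.999
Sum: 2×79.904 + 5×12.011 + 5×1.008 + 1×14.007 + 1×15.999 = 254.909 → 254.91 g/mol.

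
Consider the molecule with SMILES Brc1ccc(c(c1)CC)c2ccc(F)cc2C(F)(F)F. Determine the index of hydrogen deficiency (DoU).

Molecular formula: C15H11BrF4.
DoU = (2C + 2 + N − H − X) / 2, where X is the halogen count and O/S are ignored.
    = (2·15 + 2 + 0 − 11 − 5) / 2 = 16 / 2 = 8.

8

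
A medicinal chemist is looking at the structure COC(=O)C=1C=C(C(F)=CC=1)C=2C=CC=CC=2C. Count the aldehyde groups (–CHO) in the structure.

Scan the SMILES for the aldehyde motif — none present.
Groups that are present: 1 ester.

0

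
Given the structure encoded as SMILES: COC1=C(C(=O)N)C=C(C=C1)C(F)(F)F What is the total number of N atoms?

Scan the SMILES for N atoms (remember two-letter symbols like Cl and Br are single atoms).
Nitrogen count: 1.

1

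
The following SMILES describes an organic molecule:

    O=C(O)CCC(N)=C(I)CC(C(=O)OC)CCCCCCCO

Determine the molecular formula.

Walk through each heavy atom and fill implicit hydrogens from standard valence (C 4, N 3, O 2, S 2, halogen 1):
  atom 1: O, bond orders sum to 2 (valence 2) → 0 H
  atom 2: C, bond orders sum to 4 (valence 4) → 0 H
  atom 3: O, bond orders sum to 1 (valence 2) → 1 H
  atom 4: C, bond orders sum to 2 (valence 4) → 2 H
  atom 5: C, bond orders sum to 2 (valence 4) → 2 H
  atom 6: C, bond orders sum to 4 (valence 4) → 0 H
  atom 7: N, bond orders sum to 1 (valence 3) → 2 H
  atom 8: C, bond orders sum to 4 (valence 4) → 0 H
  atom 9: I (halogen, monovalent) → 0 H
  atom 10: C, bond orders sum to 2 (valence 4) → 2 H
  atom 11: C, bond orders sum to 3 (valence 4) → 1 H
  atom 12: C, bond orders sum to 4 (valence 4) → 0 H
  atom 13: O, bond orders sum to 2 (valence 2) → 0 H
  atom 14: O, bond orders sum to 2 (valence 2) → 0 H
  atom 15: C, bond orders sum to 1 (valence 4) → 3 H
  atom 16: C, bond orders sum to 2 (valence 4) → 2 H
  atom 17: C, bond orders sum to 2 (valence 4) → 2 H
  atom 18: C, bond orders sum to 2 (valence 4) → 2 H
  atom 19: C, bond orders sum to 2 (valence 4) → 2 H
  atom 20: C, bond orders sum to 2 (valence 4) → 2 H
  atom 21: C, bond orders sum to 2 (valence 4) → 2 H
  atom 22: C, bond orders sum to 2 (valence 4) → 2 H
  atom 23: O, bond orders sum to 1 (valence 2) → 1 H
Totals → C:16, H:28, I:1, N:1, O:5.

C16H28INO5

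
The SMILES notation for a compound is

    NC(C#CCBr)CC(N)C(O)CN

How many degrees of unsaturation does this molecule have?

2

Molecular formula: C8H16BrN3O.
DoU = (2C + 2 + N − H − X) / 2, where X is the halogen count and O/S are ignored.
    = (2·8 + 2 + 3 − 16 − 1) / 2 = 4 / 2 = 2.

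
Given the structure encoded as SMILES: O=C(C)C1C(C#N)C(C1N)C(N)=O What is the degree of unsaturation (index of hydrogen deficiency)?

Molecular formula: C8H11N3O2.
DoU = (2C + 2 + N − H − X) / 2, where X is the halogen count and O/S are ignored.
    = (2·8 + 2 + 3 − 11 − 0) / 2 = 10 / 2 = 5.

5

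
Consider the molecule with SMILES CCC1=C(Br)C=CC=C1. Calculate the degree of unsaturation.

4

Molecular formula: C8H9Br.
DoU = (2C + 2 + N − H − X) / 2, where X is the halogen count and O/S are ignored.
    = (2·8 + 2 + 0 − 9 − 1) / 2 = 8 / 2 = 4.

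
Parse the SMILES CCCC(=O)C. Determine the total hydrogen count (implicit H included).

10

Walk through each heavy atom and fill implicit hydrogens from standard valence (C 4, N 3, O 2, S 2, halogen 1):
  atom 1: C, bond orders sum to 1 (valence 4) → 3 H
  atom 2: C, bond orders sum to 2 (valence 4) → 2 H
  atom 3: C, bond orders sum to 2 (valence 4) → 2 H
  atom 4: C, bond orders sum to 4 (valence 4) → 0 H
  atom 5: O, bond orders sum to 2 (valence 2) → 0 H
  atom 6: C, bond orders sum to 1 (valence 4) → 3 H
Total hydrogens: 10.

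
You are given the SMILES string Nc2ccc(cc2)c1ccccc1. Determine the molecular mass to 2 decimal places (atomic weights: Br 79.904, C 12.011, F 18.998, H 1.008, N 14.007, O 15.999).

First, the molecular formula is C12H11N (counting implicit H from valence).
  C: 12 × 12.011 = 144.132
  H: 11 × 1.008 = 11.088
  N: 1 × 14.007 = 14.007
Sum: 12×12.011 + 11×1.008 + 1×14.007 = 169.227 → 169.23 g/mol.

169.23 g/mol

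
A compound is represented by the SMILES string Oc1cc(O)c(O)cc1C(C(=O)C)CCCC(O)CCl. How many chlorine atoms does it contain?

1

Scan the SMILES for Cl atoms (remember two-letter symbols like Cl and Br are single atoms).
Chlorine count: 1.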